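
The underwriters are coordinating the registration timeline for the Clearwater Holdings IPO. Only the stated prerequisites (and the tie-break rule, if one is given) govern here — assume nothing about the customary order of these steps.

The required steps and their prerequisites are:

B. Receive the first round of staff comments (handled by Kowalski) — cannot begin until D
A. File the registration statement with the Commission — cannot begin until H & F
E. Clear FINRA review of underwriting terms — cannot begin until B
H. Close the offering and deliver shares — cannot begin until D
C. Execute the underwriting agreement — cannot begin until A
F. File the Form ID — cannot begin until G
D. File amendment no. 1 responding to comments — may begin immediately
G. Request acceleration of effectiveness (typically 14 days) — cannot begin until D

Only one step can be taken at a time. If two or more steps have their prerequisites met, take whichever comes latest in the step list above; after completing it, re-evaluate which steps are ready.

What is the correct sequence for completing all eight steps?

D is the only step with nothing outstanding, so it goes first.
Now G, H and B have their prerequisites met. G is listed later, so G next.
F, H and B are all available; F is listed later → F.
Ready: H and B. H is listed later → H.
A now also ready, so the ready set is {A, B}; A is listed later → A.
Ready: C and B. C is listed later → C.
B needed D, now all done → B.
E is the only step now ready → E.

D, G, F, H, A, C, B, E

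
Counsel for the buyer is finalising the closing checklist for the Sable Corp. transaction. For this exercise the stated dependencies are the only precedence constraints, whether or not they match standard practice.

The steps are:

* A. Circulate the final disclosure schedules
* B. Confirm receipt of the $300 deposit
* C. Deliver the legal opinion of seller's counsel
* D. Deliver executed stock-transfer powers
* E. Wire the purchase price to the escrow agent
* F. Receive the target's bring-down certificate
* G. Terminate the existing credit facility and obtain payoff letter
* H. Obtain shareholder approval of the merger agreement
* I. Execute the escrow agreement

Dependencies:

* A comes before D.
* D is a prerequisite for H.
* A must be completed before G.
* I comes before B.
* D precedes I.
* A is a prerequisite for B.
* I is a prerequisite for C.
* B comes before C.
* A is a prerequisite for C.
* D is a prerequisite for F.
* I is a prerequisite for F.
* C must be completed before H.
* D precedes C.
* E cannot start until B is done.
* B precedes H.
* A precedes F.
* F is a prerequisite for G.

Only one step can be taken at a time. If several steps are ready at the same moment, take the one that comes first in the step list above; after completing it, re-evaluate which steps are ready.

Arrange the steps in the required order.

A D I B C E F G H

A has no prerequisites → A first.
D needed A, now all done → D.
I is the only step now ready → I.
Ready: B and F. B is listed earlier → B.
C and E now also ready, so the ready set is {C, E, F}; C is listed earlier → C.
H now also ready, so the ready set is {E, F, H}; E is listed earlier → E.
Ready: F and H. F is listed earlier → F.
G now also ready, so the ready set is {G, H}; G is listed earlier → G.
That leaves H as the only ready step → H.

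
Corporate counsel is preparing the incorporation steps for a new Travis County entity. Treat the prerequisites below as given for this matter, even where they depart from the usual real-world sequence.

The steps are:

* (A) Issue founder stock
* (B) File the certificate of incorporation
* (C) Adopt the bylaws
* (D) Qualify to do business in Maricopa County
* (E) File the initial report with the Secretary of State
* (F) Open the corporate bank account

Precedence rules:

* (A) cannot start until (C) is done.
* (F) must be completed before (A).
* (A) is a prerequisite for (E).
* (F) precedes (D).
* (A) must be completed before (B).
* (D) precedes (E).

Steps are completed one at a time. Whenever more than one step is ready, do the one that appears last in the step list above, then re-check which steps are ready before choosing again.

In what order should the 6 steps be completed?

Nothing is required for (F) and (C). (F) is listed later → (F) first.
Now (D) and (C) have their prerequisites met. (D) is listed later, so (D) next.
Next only (C) has its prerequisites met → (C).
Next only (A) has its prerequisites met → (A).
(E) and (B) are both available; (E) is listed later → (E).
(B) is the only step now ready → (B).

(F), (D), (C), (A), (E), (B)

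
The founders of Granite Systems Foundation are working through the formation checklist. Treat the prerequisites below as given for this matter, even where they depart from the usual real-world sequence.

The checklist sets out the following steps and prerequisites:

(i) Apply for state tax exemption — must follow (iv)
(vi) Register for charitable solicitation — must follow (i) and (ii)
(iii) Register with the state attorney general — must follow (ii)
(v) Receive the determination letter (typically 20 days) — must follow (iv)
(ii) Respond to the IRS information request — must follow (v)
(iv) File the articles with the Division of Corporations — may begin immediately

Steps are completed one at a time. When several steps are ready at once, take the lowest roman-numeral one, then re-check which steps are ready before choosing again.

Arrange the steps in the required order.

(iv) has no prerequisites → (iv) first.
(i) and (v) are both available; (i) has the earlier label → (i).
(v) needed (iv), now all done → (v).
(ii) is the only step now ready → (ii).
Now (iii) and (vi) have their prerequisites met. (iii) has the earlier label, so (iii) next.
(vi) needed (i) and (ii), now all done → (vi).

(iv) (i) (v) (ii) (iii) (vi)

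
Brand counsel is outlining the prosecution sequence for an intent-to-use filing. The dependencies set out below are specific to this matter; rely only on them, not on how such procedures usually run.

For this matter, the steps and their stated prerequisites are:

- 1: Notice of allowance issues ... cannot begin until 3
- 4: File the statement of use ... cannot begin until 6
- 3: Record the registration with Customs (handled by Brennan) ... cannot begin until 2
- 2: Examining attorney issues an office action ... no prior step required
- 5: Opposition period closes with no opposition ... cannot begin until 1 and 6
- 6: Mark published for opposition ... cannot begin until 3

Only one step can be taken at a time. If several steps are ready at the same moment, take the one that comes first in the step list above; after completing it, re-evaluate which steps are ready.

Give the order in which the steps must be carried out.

2 → 3 → 1 → 6 → 4 → 5

Only 2 has no prerequisites, so it is first.
3 is the only step now ready → 3.
Ready: 1 and 6. 1 is listed earlier → 1.
Next only 6 has its prerequisites met → 6.
4 and 5 are both available; 4 is listed earlier → 4.
That leaves 5 as the only ready step → 5.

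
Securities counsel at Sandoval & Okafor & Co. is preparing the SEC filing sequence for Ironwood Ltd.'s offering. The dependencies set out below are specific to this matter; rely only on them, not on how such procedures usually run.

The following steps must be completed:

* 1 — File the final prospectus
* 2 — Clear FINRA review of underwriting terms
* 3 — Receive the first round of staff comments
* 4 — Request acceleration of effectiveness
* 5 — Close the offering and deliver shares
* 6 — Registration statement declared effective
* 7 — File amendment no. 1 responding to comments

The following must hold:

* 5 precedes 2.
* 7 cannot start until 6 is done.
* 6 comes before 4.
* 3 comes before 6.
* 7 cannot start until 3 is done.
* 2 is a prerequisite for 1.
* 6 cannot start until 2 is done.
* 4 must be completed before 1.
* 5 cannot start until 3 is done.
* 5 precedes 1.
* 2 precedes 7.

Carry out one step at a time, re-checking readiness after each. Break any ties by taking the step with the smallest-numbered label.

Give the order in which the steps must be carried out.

3, 5, 2, 6, 4, 1, 7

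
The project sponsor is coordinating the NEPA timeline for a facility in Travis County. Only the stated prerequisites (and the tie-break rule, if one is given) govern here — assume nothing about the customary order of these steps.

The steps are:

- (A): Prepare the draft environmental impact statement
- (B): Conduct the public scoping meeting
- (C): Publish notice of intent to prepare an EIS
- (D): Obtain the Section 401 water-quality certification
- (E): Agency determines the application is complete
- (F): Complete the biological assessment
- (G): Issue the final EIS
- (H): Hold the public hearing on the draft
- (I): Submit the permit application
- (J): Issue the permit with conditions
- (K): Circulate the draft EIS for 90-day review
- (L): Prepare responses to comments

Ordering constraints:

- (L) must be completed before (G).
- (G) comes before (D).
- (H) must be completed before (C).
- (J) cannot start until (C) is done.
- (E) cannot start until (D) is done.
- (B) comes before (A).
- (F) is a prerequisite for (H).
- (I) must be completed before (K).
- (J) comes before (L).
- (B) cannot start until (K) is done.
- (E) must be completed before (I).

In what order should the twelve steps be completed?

(F) (H) (C) (J) (L) (G) (D) (E) (I) (K) (B) (A)

(F) has no prerequisites → (F) first.
(H) needed (F), now all done → (H).
(C) needed (H), now all done → (C).
(J) needed (C), now all done → (J).
(L) is the only step now ready → (L).
(G) needed (L), now all done → (G).
(D) needed (G), now all done → (D).
Next only (E) has its prerequisites met → (E).
(I) needed (E), now all done → (I).
Next only (K) has its prerequisites met → (K).
(B) needed (K), now all done → (B).
That leaves (A) as the only ready step → (A).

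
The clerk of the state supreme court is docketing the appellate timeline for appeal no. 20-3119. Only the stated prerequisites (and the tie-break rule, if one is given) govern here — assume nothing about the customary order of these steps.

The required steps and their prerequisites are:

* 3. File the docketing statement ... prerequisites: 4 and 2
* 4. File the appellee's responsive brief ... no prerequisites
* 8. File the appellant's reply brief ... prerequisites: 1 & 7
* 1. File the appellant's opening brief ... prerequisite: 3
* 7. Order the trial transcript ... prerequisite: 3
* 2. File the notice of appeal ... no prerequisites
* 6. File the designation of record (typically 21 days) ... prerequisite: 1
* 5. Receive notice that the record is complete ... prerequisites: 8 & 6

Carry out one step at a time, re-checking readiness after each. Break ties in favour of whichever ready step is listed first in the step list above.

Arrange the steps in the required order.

4, 2, 3, 1, 7, 8, 6, 5

4 and 2 have no prerequisites; 4 is listed earlier, so 4 is first.
2 is the only step now ready → 2.
3 is the only step now ready → 3.
Now 1 and 7 have their prerequisites met. 1 is listed earlier, so 1 next.
Now 7 and 6 have their prerequisites met. 7 is listed earlier, so 7 next.
Ready: 8 and 6. 8 is listed earlier → 8.
That leaves 6 as the only ready step → 6.
Next only 5 has its prerequisites met → 5.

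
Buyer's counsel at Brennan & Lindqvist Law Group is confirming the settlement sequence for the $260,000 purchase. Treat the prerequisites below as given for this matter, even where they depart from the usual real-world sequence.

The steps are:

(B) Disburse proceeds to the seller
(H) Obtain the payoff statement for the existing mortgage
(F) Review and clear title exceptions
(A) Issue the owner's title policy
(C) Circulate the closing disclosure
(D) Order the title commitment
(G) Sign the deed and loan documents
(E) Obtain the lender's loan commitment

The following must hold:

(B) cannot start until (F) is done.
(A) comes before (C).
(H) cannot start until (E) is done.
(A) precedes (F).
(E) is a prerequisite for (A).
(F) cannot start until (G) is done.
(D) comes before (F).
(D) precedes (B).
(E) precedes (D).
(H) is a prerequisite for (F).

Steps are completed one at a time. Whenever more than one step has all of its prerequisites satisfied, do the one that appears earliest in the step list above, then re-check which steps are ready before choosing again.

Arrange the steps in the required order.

Nothing is required for (G) and (E). (G) is listed earlier → (G) first.
That leaves (E) as the only ready step → (E).
Now (H), (A) and (D) have their prerequisites met. (H) is listed earlier, so (H) next.
(A) and (D) are both available; (A) is listed earlier → (A).
(C) and (D) are both available; (C) is listed earlier → (C).
(D) needed (E), now all done → (D).
That leaves (F) as the only ready step → (F).
Next only (B) has its prerequisites met → (B).

(G) → (E) → (H) → (A) → (C) → (D) → (F) → (B)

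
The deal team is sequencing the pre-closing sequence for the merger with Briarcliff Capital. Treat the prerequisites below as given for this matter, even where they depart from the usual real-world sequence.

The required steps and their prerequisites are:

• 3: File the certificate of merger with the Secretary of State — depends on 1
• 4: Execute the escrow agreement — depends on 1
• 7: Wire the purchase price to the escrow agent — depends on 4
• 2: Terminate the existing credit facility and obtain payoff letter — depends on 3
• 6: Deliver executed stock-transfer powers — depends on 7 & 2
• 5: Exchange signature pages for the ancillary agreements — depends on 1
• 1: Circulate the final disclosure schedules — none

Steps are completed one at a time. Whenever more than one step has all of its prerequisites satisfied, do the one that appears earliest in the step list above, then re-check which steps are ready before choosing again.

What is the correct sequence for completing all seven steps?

1 has no prerequisites → 1 first.
Ready: 3, 4 and 5. 3 is listed earlier → 3.
2 now also ready, so the ready set is {4, 2, 5}; 4 is listed earlier → 4.
Ready: 7, 2 and 5. 7 is listed earlier → 7.
Now 2 and 5 have their prerequisites met. 2 is listed earlier, so 2 next.
6 now also ready, so the ready set is {6, 5}; 6 is listed earlier → 6.
5 needed 1, now all done → 5.

1 → 3 → 4 → 7 → 2 → 6 → 5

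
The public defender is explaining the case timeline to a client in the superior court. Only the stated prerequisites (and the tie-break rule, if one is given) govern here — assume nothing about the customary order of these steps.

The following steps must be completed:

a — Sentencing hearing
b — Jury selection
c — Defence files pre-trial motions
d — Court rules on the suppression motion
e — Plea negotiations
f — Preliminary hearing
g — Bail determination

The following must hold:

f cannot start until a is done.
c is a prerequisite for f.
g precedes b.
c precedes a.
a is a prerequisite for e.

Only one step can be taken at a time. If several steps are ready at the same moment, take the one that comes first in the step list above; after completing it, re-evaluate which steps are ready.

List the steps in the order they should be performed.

Nothing is required for c, d and g. c is listed earlier → c first.
a, d and g are all available; a is listed earlier → a.
Now d, e, f and g have their prerequisites met. d is listed earlier, so d next.
e, f and g are all available; e is listed earlier → e.
Ready: f and g. f is listed earlier → f.
g is the only step now ready → g.
b is the only step now ready → b.

c a d e f g b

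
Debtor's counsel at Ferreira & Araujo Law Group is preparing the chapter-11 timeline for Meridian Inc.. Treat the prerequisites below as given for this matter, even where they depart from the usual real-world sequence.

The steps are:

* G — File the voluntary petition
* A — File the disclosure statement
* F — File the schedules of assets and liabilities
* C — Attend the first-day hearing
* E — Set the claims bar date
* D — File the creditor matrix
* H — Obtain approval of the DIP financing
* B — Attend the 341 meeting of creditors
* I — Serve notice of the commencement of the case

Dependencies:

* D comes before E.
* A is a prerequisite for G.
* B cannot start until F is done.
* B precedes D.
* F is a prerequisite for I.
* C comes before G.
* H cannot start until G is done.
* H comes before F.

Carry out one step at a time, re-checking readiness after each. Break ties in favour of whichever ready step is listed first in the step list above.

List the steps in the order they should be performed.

A → C → G → H → F → B → D → E → I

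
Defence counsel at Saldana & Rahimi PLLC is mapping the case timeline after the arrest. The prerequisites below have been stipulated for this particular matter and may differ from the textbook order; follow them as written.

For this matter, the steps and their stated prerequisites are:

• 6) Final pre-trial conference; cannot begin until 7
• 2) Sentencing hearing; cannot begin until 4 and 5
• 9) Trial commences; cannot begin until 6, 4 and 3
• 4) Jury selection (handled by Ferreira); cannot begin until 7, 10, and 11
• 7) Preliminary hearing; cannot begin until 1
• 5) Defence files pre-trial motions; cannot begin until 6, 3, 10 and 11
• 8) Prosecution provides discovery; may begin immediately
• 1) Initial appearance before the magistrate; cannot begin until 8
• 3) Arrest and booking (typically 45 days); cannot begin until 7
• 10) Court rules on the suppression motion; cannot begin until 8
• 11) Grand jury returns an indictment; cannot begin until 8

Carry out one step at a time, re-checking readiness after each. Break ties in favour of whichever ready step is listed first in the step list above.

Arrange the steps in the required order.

8, 1, 7, 6, 3, 10, 11, 4, 9, 5, 2

8 has no prerequisites → 8 first.
Now 1, 10 and 11 have their prerequisites met. 1 is listed earlier, so 1 next.
7 now also ready, so the ready set is {7, 10, 11}; 7 is listed earlier → 7.
Now 6, 3, 10 and 11 have their prerequisites met. 6 is listed earlier, so 6 next.
3, 10 and 11 are all available; 3 is listed earlier → 3.
10 and 11 are both available; 10 is listed earlier → 10.
11 needed 8, now all done → 11.
Ready: 4 and 5. 4 is listed earlier → 4.
9 now also ready, so the ready set is {9, 5}; 9 is listed earlier → 9.
Next only 5 has its prerequisites met → 5.
2 is the only step now ready → 2.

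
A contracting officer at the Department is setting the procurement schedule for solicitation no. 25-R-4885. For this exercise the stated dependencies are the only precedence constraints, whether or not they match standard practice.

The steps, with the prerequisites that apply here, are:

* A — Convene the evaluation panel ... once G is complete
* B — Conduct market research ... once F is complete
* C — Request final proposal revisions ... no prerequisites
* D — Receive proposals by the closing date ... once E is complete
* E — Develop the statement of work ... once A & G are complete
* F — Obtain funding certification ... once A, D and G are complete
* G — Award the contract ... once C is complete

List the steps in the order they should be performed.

C is the only step with nothing outstanding, so it goes first.
G needed C, now all done → G.
A needed G, now all done → A.
E needed A and G, now all done → E.
D needed E, now all done → D.
F needed A, D and G, now all done → F.
B needed F, now all done → B.

C, G, A, E, D, F, B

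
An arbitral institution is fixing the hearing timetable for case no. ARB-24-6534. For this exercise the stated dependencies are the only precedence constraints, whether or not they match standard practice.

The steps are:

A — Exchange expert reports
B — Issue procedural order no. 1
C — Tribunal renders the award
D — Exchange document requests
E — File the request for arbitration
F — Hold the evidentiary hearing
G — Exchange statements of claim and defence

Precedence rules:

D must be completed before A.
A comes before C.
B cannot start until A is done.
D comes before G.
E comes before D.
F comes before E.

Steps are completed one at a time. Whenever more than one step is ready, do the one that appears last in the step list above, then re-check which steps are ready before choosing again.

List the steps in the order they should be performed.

F, E, D, G, A, C, B

F has no prerequisites → F first.
That leaves E as the only ready step → E.
That leaves D as the only ready step → D.
Ready: G and A. G is listed later → G.
A needed D, now all done → A.
Now C and B have their prerequisites met. C is listed later, so C next.
B needed A, now all done → B.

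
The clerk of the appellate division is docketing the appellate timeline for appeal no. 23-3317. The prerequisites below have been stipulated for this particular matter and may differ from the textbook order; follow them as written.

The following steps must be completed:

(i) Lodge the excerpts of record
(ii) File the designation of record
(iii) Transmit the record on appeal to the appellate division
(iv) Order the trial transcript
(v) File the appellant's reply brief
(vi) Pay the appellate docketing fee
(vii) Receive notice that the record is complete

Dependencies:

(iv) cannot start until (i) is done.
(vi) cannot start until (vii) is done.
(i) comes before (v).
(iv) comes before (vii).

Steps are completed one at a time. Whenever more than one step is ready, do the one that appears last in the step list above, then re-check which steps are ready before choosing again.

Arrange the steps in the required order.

(iii) → (ii) → (i) → (v) → (iv) → (vii) → (vi)

Nothing is required for (iii), (ii) and (i). (iii) is listed later → (iii) first.
(ii) and (i) are both available; (ii) is listed later → (ii).
Next only (i) has its prerequisites met → (i).
Now (v) and (iv) have their prerequisites met. (v) is listed later, so (v) next.
Next only (iv) has its prerequisites met → (iv).
(vii) needed (iv), now all done → (vii).
(vi) needed (vii), now all done → (vi).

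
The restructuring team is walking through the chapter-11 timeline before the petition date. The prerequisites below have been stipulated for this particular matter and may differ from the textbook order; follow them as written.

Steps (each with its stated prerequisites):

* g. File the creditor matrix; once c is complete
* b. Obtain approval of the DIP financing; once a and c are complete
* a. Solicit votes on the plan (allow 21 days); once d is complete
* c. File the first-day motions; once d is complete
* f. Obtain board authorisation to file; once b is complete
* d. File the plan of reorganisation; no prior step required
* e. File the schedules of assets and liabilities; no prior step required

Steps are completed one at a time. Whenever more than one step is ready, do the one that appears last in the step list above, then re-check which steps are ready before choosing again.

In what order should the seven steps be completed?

e and d have no prerequisites; e is listed later, so e is first.
Next only d has its prerequisites met → d.
Now c and a have their prerequisites met. c is listed later, so c next.
g now also ready, so the ready set is {a, g}; a is listed later → a.
b now also ready, so the ready set is {b, g}; b is listed later → b.
f now also ready, so the ready set is {f, g}; f is listed later → f.
g is the only step now ready → g.

e, d, c, a, b, f, g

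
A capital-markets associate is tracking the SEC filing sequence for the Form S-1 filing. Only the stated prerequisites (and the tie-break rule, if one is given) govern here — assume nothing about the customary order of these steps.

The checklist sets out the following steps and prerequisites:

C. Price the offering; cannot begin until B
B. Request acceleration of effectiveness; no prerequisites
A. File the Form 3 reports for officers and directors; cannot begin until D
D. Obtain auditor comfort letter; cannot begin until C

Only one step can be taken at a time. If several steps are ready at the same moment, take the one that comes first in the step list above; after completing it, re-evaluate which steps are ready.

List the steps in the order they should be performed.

B, C, D, A

B is the only step with nothing outstanding, so it goes first.
Next only C has its prerequisites met → C.
D needed C, now all done → D.
That leaves A as the only ready step → A.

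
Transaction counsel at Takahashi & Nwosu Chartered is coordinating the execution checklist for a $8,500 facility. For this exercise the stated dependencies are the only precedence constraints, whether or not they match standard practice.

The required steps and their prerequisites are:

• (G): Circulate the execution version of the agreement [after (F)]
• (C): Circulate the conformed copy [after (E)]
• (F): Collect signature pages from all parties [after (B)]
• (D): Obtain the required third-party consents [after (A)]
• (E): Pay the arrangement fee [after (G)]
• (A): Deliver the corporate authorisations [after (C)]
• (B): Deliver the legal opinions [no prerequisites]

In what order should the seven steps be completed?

(B), (F), (G), (E), (C), (A), (D)

(B) is the only step with nothing outstanding, so it goes first.
That leaves (F) as the only ready step → (F).
(G) is the only step now ready → (G).
(E) is the only step now ready → (E).
(C) needed (E), now all done → (C).
That leaves (A) as the only ready step → (A).
(D) needed (A), now all done → (D).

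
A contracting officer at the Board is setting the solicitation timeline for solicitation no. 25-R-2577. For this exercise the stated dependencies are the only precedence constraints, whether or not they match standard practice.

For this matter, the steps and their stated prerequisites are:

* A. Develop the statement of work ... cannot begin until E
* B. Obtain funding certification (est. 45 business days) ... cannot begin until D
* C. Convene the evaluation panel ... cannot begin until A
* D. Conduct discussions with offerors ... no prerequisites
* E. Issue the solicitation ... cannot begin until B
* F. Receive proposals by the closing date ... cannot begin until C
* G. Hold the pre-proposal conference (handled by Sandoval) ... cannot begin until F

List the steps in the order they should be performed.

D B E A C F G

Only D has no prerequisites, so it is first.
B needed D, now all done → B.
That leaves E as the only ready step → E.
A needed E, now all done → A.
C is the only step now ready → C.
F needed C, now all done → F.
G needed F, now all done → G.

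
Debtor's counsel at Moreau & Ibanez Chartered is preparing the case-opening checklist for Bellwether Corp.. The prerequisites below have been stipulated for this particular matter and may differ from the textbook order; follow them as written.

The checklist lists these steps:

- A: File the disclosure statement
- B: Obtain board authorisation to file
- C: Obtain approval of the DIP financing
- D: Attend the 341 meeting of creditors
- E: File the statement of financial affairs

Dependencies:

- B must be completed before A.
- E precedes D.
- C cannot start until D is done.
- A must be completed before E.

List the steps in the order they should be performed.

B is the only step with nothing outstanding, so it goes first.
That leaves A as the only ready step → A.
E is the only step now ready → E.
That leaves D as the only ready step → D.
C needed D, now all done → C.

B, A, E, D, C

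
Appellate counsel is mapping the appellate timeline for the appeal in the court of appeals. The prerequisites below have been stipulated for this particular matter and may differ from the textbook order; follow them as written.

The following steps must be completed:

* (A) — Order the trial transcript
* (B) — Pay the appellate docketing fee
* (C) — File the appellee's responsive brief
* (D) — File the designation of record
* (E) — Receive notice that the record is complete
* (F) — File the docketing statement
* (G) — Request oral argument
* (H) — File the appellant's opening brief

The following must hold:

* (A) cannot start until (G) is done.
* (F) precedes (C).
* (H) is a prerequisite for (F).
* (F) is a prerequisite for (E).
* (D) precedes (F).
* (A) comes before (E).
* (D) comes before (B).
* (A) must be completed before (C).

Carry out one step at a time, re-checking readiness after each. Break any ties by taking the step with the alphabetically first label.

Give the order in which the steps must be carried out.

(D) (B) (G) (A) (H) (F) (C) (E)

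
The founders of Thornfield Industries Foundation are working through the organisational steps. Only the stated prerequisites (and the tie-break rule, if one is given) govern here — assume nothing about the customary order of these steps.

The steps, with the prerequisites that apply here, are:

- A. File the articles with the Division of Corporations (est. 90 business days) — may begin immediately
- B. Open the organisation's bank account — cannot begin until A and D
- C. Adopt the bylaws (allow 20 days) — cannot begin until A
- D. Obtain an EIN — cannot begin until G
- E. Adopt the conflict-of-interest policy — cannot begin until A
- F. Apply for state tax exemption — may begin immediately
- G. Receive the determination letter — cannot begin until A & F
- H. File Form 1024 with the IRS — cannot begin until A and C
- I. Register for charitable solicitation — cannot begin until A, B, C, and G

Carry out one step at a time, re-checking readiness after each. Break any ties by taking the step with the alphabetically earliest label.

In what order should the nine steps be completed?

A, C, E, F, G, D, B, H, I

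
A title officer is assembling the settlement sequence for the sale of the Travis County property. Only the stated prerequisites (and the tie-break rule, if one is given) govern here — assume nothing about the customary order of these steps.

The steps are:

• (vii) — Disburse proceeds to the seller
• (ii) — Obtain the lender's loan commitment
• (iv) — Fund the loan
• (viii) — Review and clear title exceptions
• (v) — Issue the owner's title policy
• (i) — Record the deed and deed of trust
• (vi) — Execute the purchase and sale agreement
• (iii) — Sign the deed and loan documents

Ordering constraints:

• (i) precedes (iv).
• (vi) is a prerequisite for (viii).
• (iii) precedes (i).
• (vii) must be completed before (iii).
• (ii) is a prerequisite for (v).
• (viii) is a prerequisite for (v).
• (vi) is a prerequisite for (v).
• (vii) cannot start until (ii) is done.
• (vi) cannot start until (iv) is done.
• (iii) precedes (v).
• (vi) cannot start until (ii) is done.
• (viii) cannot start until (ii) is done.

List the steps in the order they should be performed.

(ii) → (vii) → (iii) → (i) → (iv) → (vi) → (viii) → (v)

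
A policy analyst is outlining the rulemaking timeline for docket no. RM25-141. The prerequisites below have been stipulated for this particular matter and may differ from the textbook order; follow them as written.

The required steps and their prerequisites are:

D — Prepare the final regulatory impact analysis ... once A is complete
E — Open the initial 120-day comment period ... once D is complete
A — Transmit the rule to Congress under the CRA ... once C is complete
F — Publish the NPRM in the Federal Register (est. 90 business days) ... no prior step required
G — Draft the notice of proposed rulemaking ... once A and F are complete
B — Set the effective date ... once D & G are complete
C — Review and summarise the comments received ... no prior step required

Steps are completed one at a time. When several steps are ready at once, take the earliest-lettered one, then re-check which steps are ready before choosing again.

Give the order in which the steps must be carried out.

C → A → D → E → F → G → B

C and F have no prerequisites; C has the earlier label, so C is first.
Ready: A and F. A has the earlier label → A.
D now also ready, so the ready set is {D, F}; D has the earlier label → D.
Now E and F have their prerequisites met. E has the earlier label, so E next.
Next only F has its prerequisites met → F.
That leaves G as the only ready step → G.
B needed D and G, now all done → B.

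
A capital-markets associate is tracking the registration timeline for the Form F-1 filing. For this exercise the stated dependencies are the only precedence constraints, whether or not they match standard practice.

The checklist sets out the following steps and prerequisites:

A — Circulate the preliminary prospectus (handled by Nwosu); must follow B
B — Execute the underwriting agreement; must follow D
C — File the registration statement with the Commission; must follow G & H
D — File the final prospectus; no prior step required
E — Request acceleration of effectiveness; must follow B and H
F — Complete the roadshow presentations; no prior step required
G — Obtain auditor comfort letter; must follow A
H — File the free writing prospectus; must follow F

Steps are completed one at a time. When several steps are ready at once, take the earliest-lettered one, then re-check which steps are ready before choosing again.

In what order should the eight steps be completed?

D → B → A → F → G → H → C → E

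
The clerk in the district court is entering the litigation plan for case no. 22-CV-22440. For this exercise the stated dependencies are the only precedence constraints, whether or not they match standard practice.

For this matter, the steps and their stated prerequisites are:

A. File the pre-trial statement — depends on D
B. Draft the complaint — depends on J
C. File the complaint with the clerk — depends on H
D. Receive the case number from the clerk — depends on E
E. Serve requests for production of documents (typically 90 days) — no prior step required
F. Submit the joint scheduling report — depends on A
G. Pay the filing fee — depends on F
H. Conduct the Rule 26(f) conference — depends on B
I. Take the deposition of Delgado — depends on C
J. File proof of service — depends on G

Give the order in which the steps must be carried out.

E → D → A → F → G → J → B → H → C → I

E is the only step with nothing outstanding, so it goes first.
That leaves D as the only ready step → D.
A is the only step now ready → A.
Next only F has its prerequisites met → F.
G needed F, now all done → G.
That leaves J as the only ready step → J.
B is the only step now ready → B.
H needed B, now all done → H.
That leaves C as the only ready step → C.
That leaves I as the only ready step → I.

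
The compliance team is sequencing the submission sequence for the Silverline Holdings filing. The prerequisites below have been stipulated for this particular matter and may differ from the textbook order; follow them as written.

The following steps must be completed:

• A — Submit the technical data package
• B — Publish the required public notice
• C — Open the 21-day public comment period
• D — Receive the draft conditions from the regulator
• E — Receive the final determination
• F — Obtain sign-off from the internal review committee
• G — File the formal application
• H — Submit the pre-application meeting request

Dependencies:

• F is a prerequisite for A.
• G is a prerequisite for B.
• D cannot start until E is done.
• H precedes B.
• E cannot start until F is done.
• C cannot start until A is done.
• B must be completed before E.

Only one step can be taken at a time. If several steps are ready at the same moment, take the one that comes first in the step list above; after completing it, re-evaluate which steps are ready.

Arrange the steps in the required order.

Nothing is required for F, G and H. F is listed earlier → F first.
A now also ready, so the ready set is {A, G, H}; A is listed earlier → A.
Now C, G and H have their prerequisites met. C is listed earlier, so C next.
Now G and H have their prerequisites met. G is listed earlier, so G next.
Next only H has its prerequisites met → H.
B is the only step now ready → B.
E needed B and F, now all done → E.
D is the only step now ready → D.

F → A → C → G → H → B → E → D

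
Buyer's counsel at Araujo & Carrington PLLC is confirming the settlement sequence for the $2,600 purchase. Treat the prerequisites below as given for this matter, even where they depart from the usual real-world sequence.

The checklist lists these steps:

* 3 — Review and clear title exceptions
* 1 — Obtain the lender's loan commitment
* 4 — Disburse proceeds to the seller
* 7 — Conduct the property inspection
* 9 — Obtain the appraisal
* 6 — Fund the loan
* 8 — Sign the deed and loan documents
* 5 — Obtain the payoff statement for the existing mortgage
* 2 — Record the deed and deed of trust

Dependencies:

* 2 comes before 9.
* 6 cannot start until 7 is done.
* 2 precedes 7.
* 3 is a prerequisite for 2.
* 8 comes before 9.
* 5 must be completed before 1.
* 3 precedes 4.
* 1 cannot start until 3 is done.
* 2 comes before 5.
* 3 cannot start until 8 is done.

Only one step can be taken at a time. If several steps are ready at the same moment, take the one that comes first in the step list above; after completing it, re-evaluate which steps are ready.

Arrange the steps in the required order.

8 has no prerequisites → 8 first.
3 needed 8, now all done → 3.
4 and 2 are both available; 4 is listed earlier → 4.
Next only 2 has its prerequisites met → 2.
7, 9 and 5 are all available; 7 is listed earlier → 7.
Ready: 9, 6 and 5. 9 is listed earlier → 9.
Ready: 6 and 5. 6 is listed earlier → 6.
5 is the only step now ready → 5.
Next only 1 has its prerequisites met → 1.

8, 3, 4, 2, 7, 9, 6, 5, 1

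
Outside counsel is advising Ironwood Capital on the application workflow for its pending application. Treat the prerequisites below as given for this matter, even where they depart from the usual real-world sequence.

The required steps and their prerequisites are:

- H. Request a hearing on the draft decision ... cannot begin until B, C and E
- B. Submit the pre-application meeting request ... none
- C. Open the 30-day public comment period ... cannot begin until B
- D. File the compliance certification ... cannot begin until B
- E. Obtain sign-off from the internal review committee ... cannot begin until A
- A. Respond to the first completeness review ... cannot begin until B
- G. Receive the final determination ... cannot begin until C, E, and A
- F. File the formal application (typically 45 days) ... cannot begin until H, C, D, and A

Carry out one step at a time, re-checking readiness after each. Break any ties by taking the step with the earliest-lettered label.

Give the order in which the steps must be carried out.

B → A → C → D → E → G → H → F

B is the only step with nothing outstanding, so it goes first.
Ready: A, C and D. A has the earlier label → A.
C, D and E are all available; C has the earlier label → C.
Now D and E have their prerequisites met. D has the earlier label, so D next.
E needed A, now all done → E.
Now G and H have their prerequisites met. G has the earlier label, so G next.
H is the only step now ready → H.
F needed A, C, D and H, now all done → F.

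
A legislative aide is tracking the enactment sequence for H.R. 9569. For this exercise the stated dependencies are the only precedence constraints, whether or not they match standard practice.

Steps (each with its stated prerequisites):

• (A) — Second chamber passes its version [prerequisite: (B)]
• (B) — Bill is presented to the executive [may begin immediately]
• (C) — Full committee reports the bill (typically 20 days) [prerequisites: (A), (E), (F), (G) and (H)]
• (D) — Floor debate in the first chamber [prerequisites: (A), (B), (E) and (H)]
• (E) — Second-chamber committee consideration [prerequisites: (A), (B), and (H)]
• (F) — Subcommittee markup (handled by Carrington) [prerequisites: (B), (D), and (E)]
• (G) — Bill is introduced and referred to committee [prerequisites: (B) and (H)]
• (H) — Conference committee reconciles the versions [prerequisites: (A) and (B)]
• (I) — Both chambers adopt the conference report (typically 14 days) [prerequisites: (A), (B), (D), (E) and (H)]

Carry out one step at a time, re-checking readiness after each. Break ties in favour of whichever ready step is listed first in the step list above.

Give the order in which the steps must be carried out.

(B), (A), (H), (E), (D), (F), (G), (C), (I)

(B) is the only step with nothing outstanding, so it goes first.
(A) needed (B), now all done → (A).
(H) is the only step now ready → (H).
Ready: (E) and (G). (E) is listed earlier → (E).
(D) now also ready, so the ready set is {(D), (G)}; (D) is listed earlier → (D).
Ready: (F), (G) and (I). (F) is listed earlier → (F).
Now (G) and (I) have their prerequisites met. (G) is listed earlier, so (G) next.
(C) and (I) are both available; (C) is listed earlier → (C).
(I) is the only step now ready → (I).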